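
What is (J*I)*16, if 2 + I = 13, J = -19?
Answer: -3344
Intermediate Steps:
I = 11 (I = -2 + 13 = 11)
(J*I)*16 = -19*11*16 = -209*16 = -3344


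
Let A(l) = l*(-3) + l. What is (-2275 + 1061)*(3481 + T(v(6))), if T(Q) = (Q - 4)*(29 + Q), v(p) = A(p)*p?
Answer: -8193286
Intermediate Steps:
A(l) = -2*l (A(l) = -3*l + l = -2*l)
v(p) = -2*p² (v(p) = (-2*p)*p = -2*p²)
T(Q) = (-4 + Q)*(29 + Q)
(-2275 + 1061)*(3481 + T(v(6))) = (-2275 + 1061)*(3481 + (-116 + (-2*6²)² + 25*(-2*6²))) = -1214*(3481 + (-116 + (-2*36)² + 25*(-2*36))) = -1214*(3481 + (-116 + (-72)² + 25*(-72))) = -1214*(3481 + (-116 + 5184 - 1800)) = -1214*(3481 + 3268) = -1214*6749 = -8193286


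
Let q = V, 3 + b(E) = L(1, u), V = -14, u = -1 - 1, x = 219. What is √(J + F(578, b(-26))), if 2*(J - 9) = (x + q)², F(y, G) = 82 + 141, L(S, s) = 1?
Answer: 3*√9442/2 ≈ 145.75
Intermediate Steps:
u = -2
b(E) = -2 (b(E) = -3 + 1 = -2)
q = -14
F(y, G) = 223
J = 42043/2 (J = 9 + (219 - 14)²/2 = 9 + (½)*205² = 9 + (½)*42025 = 9 + 42025/2 = 42043/2 ≈ 21022.)
√(J + F(578, b(-26))) = √(42043/2 + 223) = √(42489/2) = 3*√9442/2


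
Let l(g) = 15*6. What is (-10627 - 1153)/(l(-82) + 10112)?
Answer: -5890/5101 ≈ -1.1547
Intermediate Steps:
l(g) = 90
(-10627 - 1153)/(l(-82) + 10112) = (-10627 - 1153)/(90 + 10112) = -11780/10202 = -11780*1/10202 = -5890/5101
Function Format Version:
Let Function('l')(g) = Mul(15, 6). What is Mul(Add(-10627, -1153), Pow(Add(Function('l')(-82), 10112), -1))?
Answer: Rational(-5890, 5101) ≈ -1.1547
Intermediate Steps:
Function('l')(g) = 90
Mul(Add(-10627, -1153), Pow(Add(Function('l')(-82), 10112), -1)) = Mul(Add(-10627, -1153), Pow(Add(90, 10112), -1)) = Mul(-11780, Pow(10202, -1)) = Mul(-11780, Rational(1, 10202)) = Rational(-5890, 5101)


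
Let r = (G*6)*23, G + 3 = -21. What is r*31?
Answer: -102672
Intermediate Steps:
G = -24 (G = -3 - 21 = -24)
r = -3312 (r = -24*6*23 = -144*23 = -3312)
r*31 = -3312*31 = -102672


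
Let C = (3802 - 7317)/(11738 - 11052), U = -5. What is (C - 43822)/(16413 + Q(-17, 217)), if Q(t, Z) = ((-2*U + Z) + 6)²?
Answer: -30065407/48501572 ≈ -0.61989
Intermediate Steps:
Q(t, Z) = (16 + Z)² (Q(t, Z) = ((-2*(-5) + Z) + 6)² = ((10 + Z) + 6)² = (16 + Z)²)
C = -3515/686 ≈ -5.1239
(C - 43822)/(16413 + Q(-17, 217)) = (-3515/686 - 43822)/(16413 + (16 + 217)²) = -30065407/(686*(16413 + 233²)) = -30065407/(686*(16413 + 54289)) = -30065407/686/70702 = -30065407/686*1/70702 = -30065407/48501572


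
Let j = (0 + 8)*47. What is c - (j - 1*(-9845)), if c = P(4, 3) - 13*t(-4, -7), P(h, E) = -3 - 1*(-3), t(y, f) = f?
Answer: -10130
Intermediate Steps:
j = 376 (j = 8*47 = 376)
P(h, E) = 0 (P(h, E) = -3 + 3 = 0)
c = 91 (c = 0 - 13*(-7) = 0 + 91 = 91)
c - (j - 1*(-9845)) = 91 - (376 - 1*(-9845)) = 91 - (376 + 9845) = 91 - 1*10221 = 91 - 10221 = -10130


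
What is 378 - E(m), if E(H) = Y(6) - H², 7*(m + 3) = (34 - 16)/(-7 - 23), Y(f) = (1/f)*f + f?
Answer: 466139/1225 ≈ 380.52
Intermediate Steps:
Y(f) = 1 + f (Y(f) = f/f + f = 1 + f)
m = -108/35 (m = -3 + ((34 - 16)/(-7 - 23))/7 = -3 + (18/(-30))/7 = -3 + (18*(-1/30))/7 = -3 + (⅐)*(-⅗) = -3 - 3/35 = -108/35 ≈ -3.0857)
E(H) = 7 - H² (E(H) = (1 + 6) - H² = 7 - H²)
378 - E(m) = 378 - (7 - (-108/35)²) = 378 - (7 - 1*11664/1225) = 378 - (7 - 11664/1225) = 378 - 1*(-3089/1225) = 378 + 3089/1225 = 466139/1225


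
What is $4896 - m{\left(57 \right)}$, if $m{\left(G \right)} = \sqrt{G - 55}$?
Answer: $4896 - \sqrt{2} \approx 4894.6$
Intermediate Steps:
$m{\left(G \right)} = \sqrt{-55 + G}$
$4896 - m{\left(57 \right)} = 4896 - \sqrt{-55 + 57} = 4896 - \sqrt{2}$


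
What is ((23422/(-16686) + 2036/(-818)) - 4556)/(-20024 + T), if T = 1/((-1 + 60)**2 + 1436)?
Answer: 25502286911255/111988992444003 ≈ 0.22772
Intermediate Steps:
T = 1/4917 (T = 1/(59**2 + 1436) = 1/(3481 + 1436) = 1/4917 ≈ 0.00020338)
((23422/(-16686) + 2036/(-818)) - 4556)/(-20024 + T) = ((23422/(-16686) + 2036/(-818)) - 4556)/(-20024 + 1/4917) = ((23422*(-1/16686) + 2036*(-1/818)) - 4556)/(-98458007/4917) = ((-11711/8343 - 1018/409) - 4556)*(-4917/98458007) = (-13282973/3412287 - 4556)*(-4917/98458007) = -15559662545/3412287*(-4917/98458007) = 25502286911255/111988992444003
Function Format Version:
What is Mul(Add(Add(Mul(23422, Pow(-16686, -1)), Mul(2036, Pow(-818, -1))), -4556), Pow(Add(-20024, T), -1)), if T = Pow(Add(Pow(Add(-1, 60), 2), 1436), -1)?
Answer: Rational(25502286911255, 111988992444003) ≈ 0.22772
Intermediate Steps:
T = Rational(1, 4917) (T = Pow(Add(Pow(59, 2), 1436), -1) = Pow(Add(3481, 1436), -1) = Pow(4917, -1) = Rational(1, 4917) ≈ 0.00020338)
Mul(Add(Add(Mul(23422, Pow(-16686, -1)), Mul(2036, Pow(-818, -1))), -4556), Pow(Add(-20024, T), -1)) = Mul(Add(Add(Mul(23422, Pow(-16686, -1)), Mul(2036, Pow(-818, -1))), -4556), Pow(Add(-20024, Rational(1, 4917)), -1)) = Mul(Add(Add(Mul(23422, Rational(-1, 16686)), Mul(2036, Rational(-1, 818))), -4556), Pow(Rational(-98458007, 4917), -1)) = Mul(Add(Add(Rational(-11711, 8343), Rational(-1018, 409)), -4556), Rational(-4917, 98458007)) = Mul(Add(Rational(-13282973, 3412287), -4556), Rational(-4917, 98458007)) = Mul(Rational(-15559662545, 3412287), Rational(-4917, 98458007)) = Rational(25502286911255, 111988992444003)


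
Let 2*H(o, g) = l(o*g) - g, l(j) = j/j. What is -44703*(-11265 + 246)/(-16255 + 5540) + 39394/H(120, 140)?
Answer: -69313161043/1489385 ≈ -46538.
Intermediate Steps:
l(j) = 1
H(o, g) = ½ - g/2 (H(o, g) = (1 - g)/2 = ½ - g/2)
-44703*(-11265 + 246)/(-16255 + 5540) + 39394/H(120, 140) = -44703*(-11265 + 246)/(-16255 + 5540) + 39394/(½ - ½*140) = -44703/((-10715/(-11019))) + 39394/(½ - 70) = -44703/((-10715*(-1/11019))) + 39394/(-139/2) = -44703/10715/11019 + 39394*(-2/139) = -44703*11019/10715 - 78788/139 = -492582357/10715 - 78788/139 = -69313161043/1489385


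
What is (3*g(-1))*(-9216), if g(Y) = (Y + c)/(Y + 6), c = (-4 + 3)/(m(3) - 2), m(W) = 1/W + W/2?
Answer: -27648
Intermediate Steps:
m(W) = 1/W + W/2 (m(W) = 1/W + W*(1/2) = 1/W + W/2)
c = 6 (c = (-4 + 3)/((1/3 + (1/2)*3) - 2) = -1/((1/3 + 3/2) - 2) = -1/(11/6 - 2) = -1/(-1/6) = -1*(-6) = 6)
g(Y) = 1 (g(Y) = (Y + 6)/(Y + 6) = (6 + Y)/(6 + Y) = 1)
(3*g(-1))*(-9216) = (3*1)*(-9216) = 3*(-9216) = -27648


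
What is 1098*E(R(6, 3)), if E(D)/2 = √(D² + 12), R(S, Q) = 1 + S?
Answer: 2196*√61 ≈ 17151.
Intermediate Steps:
E(D) = 2*√(12 + D²) (E(D) = 2*√(D² + 12) = 2*√(12 + D²))
1098*E(R(6, 3)) = 1098*(2*√(12 + (1 + 6)²)) = 1098*(2*√(12 + 7²)) = 1098*(2*√(12 + 49)) = 1098*(2*√61) = 2196*√61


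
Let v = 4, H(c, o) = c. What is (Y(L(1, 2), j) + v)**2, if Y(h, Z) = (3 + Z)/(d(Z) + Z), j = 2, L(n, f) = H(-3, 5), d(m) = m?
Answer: 441/16 ≈ 27.563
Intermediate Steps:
L(n, f) = -3
Y(h, Z) = (3 + Z)/(2*Z) (Y(h, Z) = (3 + Z)/(Z + Z) = (3 + Z)/((2*Z)) = (3 + Z)*(1/(2*Z)) = (3 + Z)/(2*Z))
(Y(L(1, 2), j) + v)**2 = ((1/2)*(3 + 2)/2 + 4)**2 = ((1/2)*(1/2)*5 + 4)**2 = (5/4 + 4)**2 = (21/4)**2 = 441/16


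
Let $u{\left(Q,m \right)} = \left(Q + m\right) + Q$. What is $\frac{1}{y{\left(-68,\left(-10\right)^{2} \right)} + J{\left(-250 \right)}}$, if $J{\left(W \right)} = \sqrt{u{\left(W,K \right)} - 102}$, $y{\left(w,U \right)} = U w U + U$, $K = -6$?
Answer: $- \frac{169975}{115566002652} - \frac{i \sqrt{38}}{115566002652} \approx -1.4708 \cdot 10^{-6} - 5.3341 \cdot 10^{-11} i$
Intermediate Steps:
$u{\left(Q,m \right)} = m + 2 Q$
$y{\left(w,U \right)} = U + w U^{2}$ ($y{\left(w,U \right)} = w U^{2} + U = U + w U^{2}$)
$J{\left(W \right)} = \sqrt{-108 + 2 W}$ ($J{\left(W \right)} = \sqrt{\left(-6 + 2 W\right) - 102} = \sqrt{-108 + 2 W}$)
$\frac{1}{y{\left(-68,\left(-10\right)^{2} \right)} + J{\left(-250 \right)}} = \frac{1}{\left(-10\right)^{2} \left(1 + \left(-10\right)^{2} \left(-68\right)\right) + \sqrt{-108 + 2 \left(-250\right)}} = \frac{1}{100 \left(1 + 100 \left(-68\right)\right) + \sqrt{-108 - 500}} = \frac{1}{100 \left(1 - 6800\right) + \sqrt{-608}} = \frac{1}{100 \left(-6799\right) + 4 i \sqrt{38}} = \frac{1}{-679900 + 4 i \sqrt{38}}$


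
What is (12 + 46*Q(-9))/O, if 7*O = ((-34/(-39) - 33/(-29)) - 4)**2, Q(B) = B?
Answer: -3599559054/5067001 ≈ -710.39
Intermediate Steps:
O = 5067001/8954127 (O = ((-34/(-39) - 33/(-29)) - 4)**2/7 = ((-34*(-1/39) - 33*(-1/29)) - 4)**2/7 = ((34/39 + 33/29) - 4)**2/7 = (2273/1131 - 4)**2/7 = (-2251/1131)**2/7 = (1/7)*(5067001/1279161) = 5067001/8954127 ≈ 0.56588)
(12 + 46*Q(-9))/O = (12 + 46*(-9))/(5067001/8954127) = (12 - 414)*(8954127/5067001) = -402*8954127/5067001 = -3599559054/5067001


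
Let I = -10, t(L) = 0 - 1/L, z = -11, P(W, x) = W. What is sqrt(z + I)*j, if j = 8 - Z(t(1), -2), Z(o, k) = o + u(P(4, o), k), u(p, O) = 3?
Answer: 6*I*sqrt(21) ≈ 27.495*I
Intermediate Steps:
t(L) = -1/L
Z(o, k) = 3 + o (Z(o, k) = o + 3 = 3 + o)
j = 6 (j = 8 - (3 - 1/1) = 8 - (3 - 1*1) = 8 - (3 - 1) = 8 - 1*2 = 8 - 2 = 6)
sqrt(z + I)*j = sqrt(-11 - 10)*6 = sqrt(-21)*6 = (I*sqrt(21))*6 = 6*I*sqrt(21)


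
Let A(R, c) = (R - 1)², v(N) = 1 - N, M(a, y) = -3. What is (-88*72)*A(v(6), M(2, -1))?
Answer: -228096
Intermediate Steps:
A(R, c) = (-1 + R)²
(-88*72)*A(v(6), M(2, -1)) = (-88*72)*(-1 + (1 - 1*6))² = -6336*(-1 + (1 - 6))² = -6336*(-1 - 5)² = -6336*(-6)² = -6336*36 = -228096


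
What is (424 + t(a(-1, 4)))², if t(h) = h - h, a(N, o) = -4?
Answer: 179776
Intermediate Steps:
t(h) = 0
(424 + t(a(-1, 4)))² = (424 + 0)² = 424² = 179776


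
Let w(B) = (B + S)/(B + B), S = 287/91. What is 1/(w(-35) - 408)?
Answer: -455/185433 ≈ -0.0024537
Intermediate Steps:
S = 41/13 (S = 287*(1/91) = 41/13 ≈ 3.1538)
w(B) = (41/13 + B)/(2*B) (w(B) = (B + 41/13)/(B + B) = (41/13 + B)/((2*B)) = (41/13 + B)*(1/(2*B)) = (41/13 + B)/(2*B))
1/(w(-35) - 408) = 1/((1/26)*(41 + 13*(-35))/(-35) - 408) = 1/((1/26)*(-1/35)*(41 - 455) - 408) = 1/((1/26)*(-1/35)*(-414) - 408) = 1/(207/455 - 408) = 1/(-185433/455) = -455/185433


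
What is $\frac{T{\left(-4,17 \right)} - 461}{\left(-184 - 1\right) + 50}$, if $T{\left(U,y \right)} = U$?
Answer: $\frac{31}{9} \approx 3.4444$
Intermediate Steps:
$\frac{T{\left(-4,17 \right)} - 461}{\left(-184 - 1\right) + 50} = \frac{-4 - 461}{\left(-184 - 1\right) + 50} = - \frac{465}{\left(-184 - 1\right) + 50} = - \frac{465}{-185 + 50} = - \frac{465}{-135} = \left(-465\right) \left(- \frac{1}{135}\right) = \frac{31}{9}$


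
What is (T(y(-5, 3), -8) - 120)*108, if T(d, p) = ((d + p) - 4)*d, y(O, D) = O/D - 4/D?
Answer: -8100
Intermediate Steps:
y(O, D) = -4/D + O/D
T(d, p) = d*(-4 + d + p) (T(d, p) = (-4 + d + p)*d = d*(-4 + d + p))
(T(y(-5, 3), -8) - 120)*108 = (((-4 - 5)/3)*(-4 + (-4 - 5)/3 - 8) - 120)*108 = (((⅓)*(-9))*(-4 + (⅓)*(-9) - 8) - 120)*108 = (-3*(-4 - 3 - 8) - 120)*108 = (-3*(-15) - 120)*108 = (45 - 120)*108 = -75*108 = -8100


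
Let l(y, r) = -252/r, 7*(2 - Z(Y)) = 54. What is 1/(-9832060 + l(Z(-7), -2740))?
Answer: -685/6734961037 ≈ -1.0171e-7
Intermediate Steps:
Z(Y) = -40/7 (Z(Y) = 2 - ⅐*54 = 2 - 54/7 = -40/7)
1/(-9832060 + l(Z(-7), -2740)) = 1/(-9832060 - 252/(-2740)) = 1/(-9832060 - 252*(-1/2740)) = 1/(-9832060 + 63/685) = 1/(-6734961037/685) = -685/6734961037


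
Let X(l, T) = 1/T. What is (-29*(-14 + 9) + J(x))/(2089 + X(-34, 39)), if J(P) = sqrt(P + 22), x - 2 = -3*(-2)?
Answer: 5655/81472 + 39*sqrt(30)/81472 ≈ 0.072032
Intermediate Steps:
x = 8 (x = 2 - 3*(-2) = 2 + 6 = 8)
J(P) = sqrt(22 + P)
(-29*(-14 + 9) + J(x))/(2089 + X(-34, 39)) = (-29*(-14 + 9) + sqrt(22 + 8))/(2089 + 1/39) = (-29*(-5) + sqrt(30))/(2089 + 1/39) = (145 + sqrt(30))/(81472/39) = (145 + sqrt(30))*(39/81472) = 5655/81472 + 39*sqrt(30)/81472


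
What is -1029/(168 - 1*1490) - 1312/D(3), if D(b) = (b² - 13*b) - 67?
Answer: 1834277/128234 ≈ 14.304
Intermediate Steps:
D(b) = -67 + b² - 13*b
-1029/(168 - 1*1490) - 1312/D(3) = -1029/(168 - 1*1490) - 1312/(-67 + 3² - 13*3) = -1029/(168 - 1490) - 1312/(-67 + 9 - 39) = -1029/(-1322) - 1312/(-97) = -1029*(-1/1322) - 1312*(-1/97) = 1029/1322 + 1312/97 = 1834277/128234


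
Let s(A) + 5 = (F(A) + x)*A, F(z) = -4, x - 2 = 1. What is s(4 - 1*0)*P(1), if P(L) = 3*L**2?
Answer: -27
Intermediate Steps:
x = 3 (x = 2 + 1 = 3)
s(A) = -5 - A (s(A) = -5 + (-4 + 3)*A = -5 - A)
s(4 - 1*0)*P(1) = (-5 - (4 - 1*0))*(3*1**2) = (-5 - (4 + 0))*(3*1) = (-5 - 1*4)*3 = (-5 - 4)*3 = -9*3 = -27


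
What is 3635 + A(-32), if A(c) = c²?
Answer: 4659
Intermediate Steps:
3635 + A(-32) = 3635 + (-32)² = 3635 + 1024 = 4659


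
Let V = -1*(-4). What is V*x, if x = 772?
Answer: 3088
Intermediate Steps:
V = 4
V*x = 4*772 = 3088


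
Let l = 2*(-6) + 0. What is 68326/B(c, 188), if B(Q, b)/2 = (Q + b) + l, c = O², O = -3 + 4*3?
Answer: 34163/257 ≈ 132.93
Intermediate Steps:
l = -12 (l = -12 + 0 = -12)
O = 9 (O = -3 + 12 = 9)
c = 81 (c = 9² = 81)
B(Q, b) = -24 + 2*Q + 2*b (B(Q, b) = 2*((Q + b) - 12) = 2*(-12 + Q + b) = -24 + 2*Q + 2*b)
68326/B(c, 188) = 68326/(-24 + 2*81 + 2*188) = 68326/(-24 + 162 + 376) = 68326/514 = 68326*(1/514) = 34163/257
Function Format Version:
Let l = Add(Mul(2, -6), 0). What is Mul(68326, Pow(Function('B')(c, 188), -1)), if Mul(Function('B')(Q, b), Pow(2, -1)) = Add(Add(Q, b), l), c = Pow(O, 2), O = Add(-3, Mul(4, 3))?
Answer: Rational(34163, 257) ≈ 132.93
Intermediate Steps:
l = -12 (l = Add(-12, 0) = -12)
O = 9 (O = Add(-3, 12) = 9)
c = 81 (c = Pow(9, 2) = 81)
Function('B')(Q, b) = Add(-24, Mul(2, Q), Mul(2, b)) (Function('B')(Q, b) = Mul(2, Add(Add(Q, b), -12)) = Mul(2, Add(-12, Q, b)) = Add(-24, Mul(2, Q), Mul(2, b)))
Mul(68326, Pow(Function('B')(c, 188), -1)) = Mul(68326, Pow(Add(-24, Mul(2, 81), Mul(2, 188)), -1)) = Mul(68326, Pow(Add(-24, 162, 376), -1)) = Mul(68326, Pow(514, -1)) = Mul(68326, Rational(1, 514)) = Rational(34163, 257)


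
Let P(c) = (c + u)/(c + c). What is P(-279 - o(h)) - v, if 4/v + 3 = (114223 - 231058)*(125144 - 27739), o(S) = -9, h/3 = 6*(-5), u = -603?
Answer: 183981729751/113803131780 ≈ 1.6167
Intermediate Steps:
h = -90 (h = 3*(6*(-5)) = 3*(-30) = -90)
P(c) = (-603 + c)/(2*c) (P(c) = (c - 603)/(c + c) = (-603 + c)/((2*c)) = (-603 + c)*(1/(2*c)) = (-603 + c)/(2*c))
v = -2/5690156589 (v = 4/(-3 + (114223 - 231058)*(125144 - 27739)) = 4/(-3 - 116835*97405) = 4/(-3 - 11380313175) = 4/(-11380313178) = 4*(-1/11380313178) = -2/5690156589 ≈ -3.5148e-10)
P(-279 - o(h)) - v = (-603 + (-279 - 1*(-9)))/(2*(-279 - 1*(-9))) - 1*(-2/5690156589) = (-603 + (-279 + 9))/(2*(-279 + 9)) + 2/5690156589 = (½)*(-603 - 270)/(-270) + 2/5690156589 = (½)*(-1/270)*(-873) + 2/5690156589 = 97/60 + 2/5690156589 = 183981729751/113803131780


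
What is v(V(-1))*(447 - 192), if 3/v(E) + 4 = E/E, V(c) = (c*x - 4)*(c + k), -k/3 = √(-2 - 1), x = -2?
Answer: -255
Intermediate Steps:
k = -3*I*√3 (k = -3*√(-2 - 1) = -3*I*√3 ≈ -5.1962*I)
V(c) = (-4 - 2*c)*(c - 3*I*√3) (V(c) = (c*(-2) - 4)*(c - 3*I*√3) = (-2*c - 4)*(c - 3*I*√3) = (-4 - 2*c)*(c - 3*I*√3))
v(E) = -1 (v(E) = 3/(-4 + E/E) = 3/(-4 + 1) = 3/(-3) = 3*(-⅓) = -1)
v(V(-1))*(447 - 192) = -(447 - 192) = -1*255 = -255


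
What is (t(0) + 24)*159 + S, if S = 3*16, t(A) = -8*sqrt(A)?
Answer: 3864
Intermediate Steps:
S = 48
(t(0) + 24)*159 + S = (-8*sqrt(0) + 24)*159 + 48 = (-8*0 + 24)*159 + 48 = (0 + 24)*159 + 48 = 24*159 + 48 = 3816 + 48 = 3864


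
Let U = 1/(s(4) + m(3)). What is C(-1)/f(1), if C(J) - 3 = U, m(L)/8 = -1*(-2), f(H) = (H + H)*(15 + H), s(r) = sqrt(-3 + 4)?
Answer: 13/136 ≈ 0.095588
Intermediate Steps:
s(r) = 1 (s(r) = sqrt(1) = 1)
f(H) = 2*H*(15 + H) (f(H) = (2*H)*(15 + H) = 2*H*(15 + H))
m(L) = 16 (m(L) = 8*(-1*(-2)) = 8*2 = 16)
U = 1/17 (U = 1/(1 + 16) = 1/17 ≈ 0.058824)
C(J) = 52/17 (C(J) = 3 + 1/17 = 52/17)
C(-1)/f(1) = 52/(17*((2*1*(15 + 1)))) = 52/(17*((2*1*16))) = (52/17)/32 = (52/17)*(1/32) = 13/136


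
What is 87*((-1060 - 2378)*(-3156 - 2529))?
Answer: 1700417610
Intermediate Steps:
87*((-1060 - 2378)*(-3156 - 2529)) = 87*(-3438*(-5685)) = 87*19545030 = 1700417610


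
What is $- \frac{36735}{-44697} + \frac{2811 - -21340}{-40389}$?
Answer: $\frac{134737556}{601755711} \approx 0.22391$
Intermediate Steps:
$- \frac{36735}{-44697} + \frac{2811 - -21340}{-40389} = \left(-36735\right) \left(- \frac{1}{44697}\right) + \left(2811 + 21340\right) \left(- \frac{1}{40389}\right) = \frac{12245}{14899} + 24151 \left(- \frac{1}{40389}\right) = \frac{12245}{14899} - \frac{24151}{40389} = \frac{134737556}{601755711}$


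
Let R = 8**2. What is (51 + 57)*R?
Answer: 6912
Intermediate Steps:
R = 64
(51 + 57)*R = (51 + 57)*64 = 108*64 = 6912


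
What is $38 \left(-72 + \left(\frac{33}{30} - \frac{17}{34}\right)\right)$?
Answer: $- \frac{13566}{5} \approx -2713.2$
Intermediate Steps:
$38 \left(-72 + \left(\frac{33}{30} - \frac{17}{34}\right)\right) = 38 \left(-72 + \left(33 \cdot \frac{1}{30} - \frac{1}{2}\right)\right) = 38 \left(-72 + \left(\frac{11}{10} - \frac{1}{2}\right)\right) = 38 \left(-72 + \frac{3}{5}\right) = 38 \left(- \frac{357}{5}\right) = - \frac{13566}{5}$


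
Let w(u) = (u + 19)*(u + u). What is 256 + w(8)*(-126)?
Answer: -54176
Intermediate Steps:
w(u) = 2*u*(19 + u) (w(u) = (19 + u)*(2*u) = 2*u*(19 + u))
256 + w(8)*(-126) = 256 + (2*8*(19 + 8))*(-126) = 256 + (2*8*27)*(-126) = 256 + 432*(-126) = 256 - 54432 = -54176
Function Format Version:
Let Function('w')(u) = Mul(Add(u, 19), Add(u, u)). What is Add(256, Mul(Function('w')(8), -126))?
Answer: -54176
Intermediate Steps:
Function('w')(u) = Mul(2, u, Add(19, u)) (Function('w')(u) = Mul(Add(19, u), Mul(2, u)) = Mul(2, u, Add(19, u)))
Add(256, Mul(Function('w')(8), -126)) = Add(256, Mul(Mul(2, 8, Add(19, 8)), -126)) = Add(256, Mul(Mul(2, 8, 27), -126)) = Add(256, Mul(432, -126)) = Add(256, -54432) = -54176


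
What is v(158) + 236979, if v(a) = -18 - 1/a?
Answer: 37439837/158 ≈ 2.3696e+5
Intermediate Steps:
v(158) + 236979 = (-18 - 1/158) + 236979 = -2845/158 + 236979 = 37439837/158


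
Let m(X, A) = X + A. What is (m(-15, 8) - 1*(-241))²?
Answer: 54756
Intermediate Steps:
m(X, A) = A + X
(m(-15, 8) - 1*(-241))² = ((8 - 15) - 1*(-241))² = (-7 + 241)² = 234² = 54756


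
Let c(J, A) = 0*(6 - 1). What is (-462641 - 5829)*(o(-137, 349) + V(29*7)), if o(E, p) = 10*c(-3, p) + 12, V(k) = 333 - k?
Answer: -66522740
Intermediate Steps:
c(J, A) = 0 (c(J, A) = 0*5 = 0)
o(E, p) = 12 (o(E, p) = 10*0 + 12 = 0 + 12 = 12)
(-462641 - 5829)*(o(-137, 349) + V(29*7)) = (-462641 - 5829)*(12 + (333 - 29*7)) = -468470*(12 + (333 - 1*203)) = -468470*(12 + (333 - 203)) = -468470*(12 + 130) = -468470*142 = -66522740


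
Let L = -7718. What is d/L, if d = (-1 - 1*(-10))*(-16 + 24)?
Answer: -36/3859 ≈ -0.0093288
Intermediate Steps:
d = 72 (d = (-1 + 10)*8 = 9*8 = 72)
d/L = 72/(-7718) = 72*(-1/7718) = -36/3859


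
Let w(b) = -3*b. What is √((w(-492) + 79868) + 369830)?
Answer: √451174 ≈ 671.70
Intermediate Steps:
√((w(-492) + 79868) + 369830) = √((-3*(-492) + 79868) + 369830) = √((1476 + 79868) + 369830) = √(81344 + 369830) = √451174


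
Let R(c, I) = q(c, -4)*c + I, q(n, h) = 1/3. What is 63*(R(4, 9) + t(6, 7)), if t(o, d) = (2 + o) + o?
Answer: 1533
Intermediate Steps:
q(n, h) = ⅓
t(o, d) = 2 + 2*o
R(c, I) = I + c/3 (R(c, I) = c/3 + I = I + c/3)
63*(R(4, 9) + t(6, 7)) = 63*((9 + (⅓)*4) + (2 + 2*6)) = 63*((9 + 4/3) + (2 + 12)) = 63*(31/3 + 14) = 63*(73/3) = 1533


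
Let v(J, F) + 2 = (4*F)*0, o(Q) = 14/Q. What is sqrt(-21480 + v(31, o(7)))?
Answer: I*sqrt(21482) ≈ 146.57*I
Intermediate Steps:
v(J, F) = -2 (v(J, F) = -2 + (4*F)*0 = -2 + 0 = -2)
sqrt(-21480 + v(31, o(7))) = sqrt(-21480 - 2) = sqrt(-21482) = I*sqrt(21482)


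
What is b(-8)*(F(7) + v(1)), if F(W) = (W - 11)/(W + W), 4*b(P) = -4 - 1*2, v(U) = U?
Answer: -15/14 ≈ -1.0714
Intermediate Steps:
b(P) = -3/2 (b(P) = (-4 - 1*2)/4 = (-4 - 2)/4 = (¼)*(-6) = -3/2)
F(W) = (-11 + W)/(2*W) (F(W) = (-11 + W)/((2*W)) = (-11 + W)*(1/(2*W)) = (-11 + W)/(2*W))
b(-8)*(F(7) + v(1)) = -3*((½)*(-11 + 7)/7 + 1)/2 = -3*((½)*(⅐)*(-4) + 1)/2 = -3*(-2/7 + 1)/2 = -3/2*5/7 = -15/14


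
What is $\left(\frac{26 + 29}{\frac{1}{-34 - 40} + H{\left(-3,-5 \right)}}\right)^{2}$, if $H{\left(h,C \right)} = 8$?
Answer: $\frac{16564900}{349281} \approx 47.426$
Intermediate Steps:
$\left(\frac{26 + 29}{\frac{1}{-34 - 40} + H{\left(-3,-5 \right)}}\right)^{2} = \left(\frac{26 + 29}{\frac{1}{-34 - 40} + 8}\right)^{2} = \left(\frac{55}{\frac{1}{-74} + 8}\right)^{2} = \left(\frac{55}{- \frac{1}{74} + 8}\right)^{2} = \left(\frac{55}{\frac{591}{74}}\right)^{2} = \left(55 \cdot \frac{74}{591}\right)^{2} = \left(\frac{4070}{591}\right)^{2} = \frac{16564900}{349281}$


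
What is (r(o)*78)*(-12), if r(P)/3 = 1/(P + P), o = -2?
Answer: 702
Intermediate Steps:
r(P) = 3/(2*P) (r(P) = 3/(P + P) = 3/((2*P)) = 3*(1/(2*P)) = 3/(2*P))
(r(o)*78)*(-12) = (((3/2)/(-2))*78)*(-12) = (((3/2)*(-½))*78)*(-12) = -¾*78*(-12) = -117/2*(-12) = 702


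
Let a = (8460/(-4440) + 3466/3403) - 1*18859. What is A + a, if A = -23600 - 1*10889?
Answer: -13434423395/251822 ≈ -53349.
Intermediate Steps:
a = -4749334437/251822 (a = (8460*(-1/4440) + 3466*(1/3403)) - 18859 = (-141/74 + 3466/3403) - 18859 = -223339/251822 - 18859 = -4749334437/251822 ≈ -18860.)
A = -34489 (A = -23600 - 10889 = -34489)
A + a = -34489 - 4749334437/251822 = -13434423395/251822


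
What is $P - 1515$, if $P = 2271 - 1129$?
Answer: $-373$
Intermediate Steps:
$P = 1142$
$P - 1515 = 1142 - 1515 = -373$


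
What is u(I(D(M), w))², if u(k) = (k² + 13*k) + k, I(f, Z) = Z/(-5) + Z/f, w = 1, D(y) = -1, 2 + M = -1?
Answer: 147456/625 ≈ 235.93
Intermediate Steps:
M = -3 (M = -2 - 1 = -3)
I(f, Z) = -Z/5 + Z/f (I(f, Z) = Z*(-⅕) + Z/f = -Z/5 + Z/f)
u(k) = k² + 14*k
u(I(D(M), w))² = ((-⅕*1 + 1/(-1))*(14 + (-⅕*1 + 1/(-1))))² = ((-⅕ + 1*(-1))*(14 + (-⅕ + 1*(-1))))² = ((-⅕ - 1)*(14 + (-⅕ - 1)))² = (-6*(14 - 6/5)/5)² = (-6/5*64/5)² = (-384/25)² = 147456/625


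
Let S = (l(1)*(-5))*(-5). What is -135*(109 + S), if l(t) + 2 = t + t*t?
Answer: -14715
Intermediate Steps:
l(t) = -2 + t + t**2 (l(t) = -2 + (t + t*t) = -2 + (t + t**2) = -2 + t + t**2)
S = 0 (S = ((-2 + 1 + 1**2)*(-5))*(-5) = ((-2 + 1 + 1)*(-5))*(-5) = (0*(-5))*(-5) = 0*(-5) = 0)
-135*(109 + S) = -135*(109 + 0) = -135*109 = -14715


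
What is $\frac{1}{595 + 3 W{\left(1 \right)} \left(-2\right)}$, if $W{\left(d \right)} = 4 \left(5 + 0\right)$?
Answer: $\frac{1}{475} \approx 0.0021053$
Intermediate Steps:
$W{\left(d \right)} = 20$ ($W{\left(d \right)} = 4 \cdot 5 = 20$)
$\frac{1}{595 + 3 W{\left(1 \right)} \left(-2\right)} = \frac{1}{595 + 3 \cdot 20 \left(-2\right)} = \frac{1}{595 + 60 \left(-2\right)} = \frac{1}{595 - 120} = \frac{1}{475}$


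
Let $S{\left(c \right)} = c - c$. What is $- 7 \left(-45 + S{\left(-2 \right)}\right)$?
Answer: $315$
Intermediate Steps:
$S{\left(c \right)} = 0$
$- 7 \left(-45 + S{\left(-2 \right)}\right) = - 7 \left(-45 + 0\right) = \left(-7\right) \left(-45\right) = 315$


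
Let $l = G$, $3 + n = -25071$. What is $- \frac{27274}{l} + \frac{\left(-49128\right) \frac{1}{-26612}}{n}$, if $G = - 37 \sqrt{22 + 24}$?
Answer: $- \frac{2047}{27802887} + \frac{13637 \sqrt{46}}{851} \approx 108.68$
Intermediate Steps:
$n = -25074$ ($n = -3 - 25071 = -25074$)
$G = - 37 \sqrt{46} \approx -250.95$
$l = - 37 \sqrt{46} \approx -250.95$
$- \frac{27274}{l} + \frac{\left(-49128\right) \frac{1}{-26612}}{n} = - \frac{27274}{\left(-37\right) \sqrt{46}} + \frac{\left(-49128\right) \frac{1}{-26612}}{-25074} = - 27274 \left(- \frac{\sqrt{46}}{1702}\right) + \left(-49128\right) \left(- \frac{1}{26612}\right) \left(- \frac{1}{25074}\right) = \frac{13637 \sqrt{46}}{851} + \frac{12282}{6653} \left(- \frac{1}{25074}\right) = \frac{13637 \sqrt{46}}{851} - \frac{2047}{27802887} = - \frac{2047}{27802887} + \frac{13637 \sqrt{46}}{851}$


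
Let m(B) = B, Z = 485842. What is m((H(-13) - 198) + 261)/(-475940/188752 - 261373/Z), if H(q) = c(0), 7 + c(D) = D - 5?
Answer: -27838607788/1670037607 ≈ -16.669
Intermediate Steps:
c(D) = -12 + D (c(D) = -7 + (D - 5) = -7 + (-5 + D) = -12 + D)
H(q) = -12 (H(q) = -12 + 0 = -12)
m((H(-13) - 198) + 261)/(-475940/188752 - 261373/Z) = ((-12 - 198) + 261)/(-475940/188752 - 261373/485842) = (-210 + 261)/(-475940*1/188752 - 261373*1/485842) = 51/(-118985/47188 - 37339/69406) = 51/(-5010112821/1637565164) = 51*(-1637565164/5010112821) = -27838607788/1670037607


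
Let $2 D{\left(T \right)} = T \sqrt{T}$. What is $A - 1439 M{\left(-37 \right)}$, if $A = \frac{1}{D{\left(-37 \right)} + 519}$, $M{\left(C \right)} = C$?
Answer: $\frac{60063270647}{1128097} + \frac{74 i \sqrt{37}}{1128097} \approx 53243.0 + 0.00039901 i$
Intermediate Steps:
$D{\left(T \right)} = \frac{T^{\frac{3}{2}}}{2}$ ($D{\left(T \right)} = \frac{T \sqrt{T}}{2} = \frac{T^{\frac{3}{2}}}{2}$)
$A = \frac{1}{519 - \frac{37 i \sqrt{37}}{2}}$ ($A = \frac{1}{\frac{\left(-37\right)^{\frac{3}{2}}}{2} + 519} = \frac{1}{\frac{\left(-37\right) i \sqrt{37}}{2} + 519} = \frac{1}{- \frac{37 i \sqrt{37}}{2} + 519} = \frac{1}{519 - \frac{37 i \sqrt{37}}{2}} \approx 0.0018403 + 0.00039901 i$)
$A - 1439 M{\left(-37 \right)} = \left(\frac{2076}{1128097} + \frac{74 i \sqrt{37}}{1128097}\right) - -53243 = \left(\frac{2076}{1128097} + \frac{74 i \sqrt{37}}{1128097}\right) + 53243 = \frac{60063270647}{1128097} + \frac{74 i \sqrt{37}}{1128097}$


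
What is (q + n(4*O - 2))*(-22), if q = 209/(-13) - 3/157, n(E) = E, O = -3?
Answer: 1351372/2041 ≈ 662.11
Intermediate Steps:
q = -32852/2041 (q = 209*(-1/13) - 3*1/157 = -209/13 - 3/157 = -32852/2041 ≈ -16.096)
(q + n(4*O - 2))*(-22) = (-32852/2041 + (4*(-3) - 2))*(-22) = (-32852/2041 + (-12 - 2))*(-22) = (-32852/2041 - 14)*(-22) = -61426/2041*(-22) = 1351372/2041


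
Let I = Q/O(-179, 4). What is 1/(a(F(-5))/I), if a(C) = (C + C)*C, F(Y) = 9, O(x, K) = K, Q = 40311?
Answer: 1493/24 ≈ 62.208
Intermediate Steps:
I = 40311/4 ≈ 10078.
a(C) = 2*C² (a(C) = (2*C)*C = 2*C²)
1/(a(F(-5))/I) = 1/((2*9²)/(40311/4)) = 1/((2*81)*(4/40311)) = 1/(162*(4/40311)) = 1/(24/1493) = 1493/24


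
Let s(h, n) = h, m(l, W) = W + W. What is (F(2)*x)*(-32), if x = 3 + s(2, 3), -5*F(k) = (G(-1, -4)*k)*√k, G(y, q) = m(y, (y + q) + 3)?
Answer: -256*√2 ≈ -362.04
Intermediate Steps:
m(l, W) = 2*W
G(y, q) = 6 + 2*q + 2*y (G(y, q) = 2*((y + q) + 3) = 2*((q + y) + 3) = 2*(3 + q + y) = 6 + 2*q + 2*y)
F(k) = 4*k^(3/2)/5 (F(k) = -(6 + 2*(-4) + 2*(-1))*k*√k/5 = -(6 - 8 - 2)*k*√k/5 = -(-4*k)*√k/5 = -(-4)*k^(3/2)/5 = 4*k^(3/2)/5)
x = 5 (x = 3 + 2 = 5)
(F(2)*x)*(-32) = ((4*2^(3/2)/5)*5)*(-32) = ((4*(2*√2)/5)*5)*(-32) = ((8*√2/5)*5)*(-32) = (8*√2)*(-32) = -256*√2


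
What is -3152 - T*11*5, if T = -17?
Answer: -2217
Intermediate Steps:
-3152 - T*11*5 = -3152 - (-17*11)*5 = -3152 - (-187)*5 = -3152 - 1*(-935) = -3152 + 935 = -2217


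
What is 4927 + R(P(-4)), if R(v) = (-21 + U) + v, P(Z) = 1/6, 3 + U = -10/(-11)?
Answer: 323669/66 ≈ 4904.1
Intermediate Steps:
U = -23/11 (U = -3 - 10/(-11) = -3 - 10*(-1/11) = -3 + 10/11 = -23/11 ≈ -2.0909)
P(Z) = ⅙
R(v) = -254/11 + v (R(v) = (-21 - 23/11) + v = -254/11 + v)
4927 + R(P(-4)) = 4927 + (-254/11 + ⅙) = 4927 - 1513/66 = 323669/66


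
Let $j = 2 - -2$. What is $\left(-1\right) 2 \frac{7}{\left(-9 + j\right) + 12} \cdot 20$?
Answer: $-40$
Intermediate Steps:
$j = 4$ ($j = 2 + 2 = 4$)
$\left(-1\right) 2 \frac{7}{\left(-9 + j\right) + 12} \cdot 20 = \left(-1\right) 2 \frac{7}{\left(-9 + 4\right) + 12} \cdot 20 = - 2 \frac{7}{-5 + 12} \cdot 20 = - 2 \cdot \frac{7}{7} \cdot 20 = - 2 \cdot 7 \cdot \frac{1}{7} \cdot 20 = \left(-2\right) 1 \cdot 20 = \left(-2\right) 20 = -40$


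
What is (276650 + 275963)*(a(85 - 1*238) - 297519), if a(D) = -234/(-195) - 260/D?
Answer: -125774617671821/765 ≈ -1.6441e+11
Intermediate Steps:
a(D) = 6/5 - 260/D (a(D) = -234*(-1/195) - 260/D = 6/5 - 260/D)
(276650 + 275963)*(a(85 - 1*238) - 297519) = (276650 + 275963)*((6/5 - 260/(85 - 1*238)) - 297519) = 552613*((6/5 - 260/(85 - 238)) - 297519) = 552613*((6/5 - 260/(-153)) - 297519) = 552613*((6/5 - 260*(-1/153)) - 297519) = 552613*((6/5 + 260/153) - 297519) = 552613*(2218/765 - 297519) = 552613*(-227599817/765) = -125774617671821/765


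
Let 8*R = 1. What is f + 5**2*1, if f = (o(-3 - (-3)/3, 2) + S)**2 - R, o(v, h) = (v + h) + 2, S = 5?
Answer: 591/8 ≈ 73.875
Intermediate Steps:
o(v, h) = 2 + h + v (o(v, h) = (h + v) + 2 = 2 + h + v)
R = 1/8 (R = (1/8)*1 = 1/8 ≈ 0.12500)
f = 391/8 (f = ((2 + 2 + (-3 - (-3)/3)) + 5)**2 - 1*1/8 = ((2 + 2 + (-3 - (-3)/3)) + 5)**2 - 1/8 = ((2 + 2 + (-3 - 1*(-1))) + 5)**2 - 1/8 = ((2 + 2 + (-3 + 1)) + 5)**2 - 1/8 = ((2 + 2 - 2) + 5)**2 - 1/8 = (2 + 5)**2 - 1/8 = 7**2 - 1/8 = 49 - 1/8 = 391/8 ≈ 48.875)
f + 5**2*1 = 391/8 + 5**2*1 = 391/8 + 25*1 = 391/8 + 25 = 591/8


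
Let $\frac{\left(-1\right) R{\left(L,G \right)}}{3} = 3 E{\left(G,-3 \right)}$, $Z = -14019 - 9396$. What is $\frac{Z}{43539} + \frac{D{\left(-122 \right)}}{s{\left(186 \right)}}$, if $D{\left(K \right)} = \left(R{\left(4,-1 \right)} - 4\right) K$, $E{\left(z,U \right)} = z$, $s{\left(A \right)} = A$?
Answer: $- \frac{5152330}{1349709} \approx -3.8174$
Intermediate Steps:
$Z = -23415$ ($Z = -14019 - 9396 = -23415$)
$R{\left(L,G \right)} = - 9 G$ ($R{\left(L,G \right)} = - 3 \cdot 3 G = - 9 G$)
$D{\left(K \right)} = 5 K$ ($D{\left(K \right)} = \left(\left(-9\right) \left(-1\right) - 4\right) K = \left(9 - 4\right) K = 5 K$)
$\frac{Z}{43539} + \frac{D{\left(-122 \right)}}{s{\left(186 \right)}} = - \frac{23415}{43539} + \frac{5 \left(-122\right)}{186} = \left(-23415\right) \frac{1}{43539} - \frac{305}{93} = - \frac{7805}{14513} - \frac{305}{93} = - \frac{5152330}{1349709}$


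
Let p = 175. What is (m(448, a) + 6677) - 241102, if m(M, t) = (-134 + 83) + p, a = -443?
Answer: -234301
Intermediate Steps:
m(M, t) = 124 (m(M, t) = (-134 + 83) + 175 = -51 + 175 = 124)
(m(448, a) + 6677) - 241102 = (124 + 6677) - 241102 = 6801 - 241102 = -234301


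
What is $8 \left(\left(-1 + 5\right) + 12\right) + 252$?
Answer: $380$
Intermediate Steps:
$8 \left(\left(-1 + 5\right) + 12\right) + 252 = 8 \left(4 + 12\right) + 252 = 8 \cdot 16 + 252 = 128 + 252 = 380$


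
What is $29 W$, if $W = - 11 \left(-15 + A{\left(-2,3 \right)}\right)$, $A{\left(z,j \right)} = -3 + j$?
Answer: $4785$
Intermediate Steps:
$W = 165$ ($W = - 11 \left(-15 + \left(-3 + 3\right)\right) = - 11 \left(-15 + 0\right) = \left(-11\right) \left(-15\right) = 165$)
$29 W = 29 \cdot 165 = 4785$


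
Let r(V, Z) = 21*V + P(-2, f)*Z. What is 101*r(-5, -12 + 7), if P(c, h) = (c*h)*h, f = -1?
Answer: -9595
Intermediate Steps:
P(c, h) = c*h**2
r(V, Z) = -2*Z + 21*V (r(V, Z) = 21*V + (-2*(-1)**2)*Z = 21*V + (-2*1)*Z = 21*V - 2*Z = -2*Z + 21*V)
101*r(-5, -12 + 7) = 101*(-2*(-12 + 7) + 21*(-5)) = 101*(-2*(-5) - 105) = 101*(10 - 105) = 101*(-95) = -9595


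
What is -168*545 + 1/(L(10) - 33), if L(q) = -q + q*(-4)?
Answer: -7599481/83 ≈ -91560.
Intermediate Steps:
L(q) = -5*q (L(q) = -q - 4*q = -5*q)
-168*545 + 1/(L(10) - 33) = -168*545 + 1/(-5*10 - 33) = -91560 + 1/(-50 - 33) = -91560 + 1/(-83) = -91560 - 1/83 = -7599481/83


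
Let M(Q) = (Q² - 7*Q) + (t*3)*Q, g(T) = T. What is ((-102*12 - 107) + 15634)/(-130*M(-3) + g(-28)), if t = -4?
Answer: -14303/8608 ≈ -1.6616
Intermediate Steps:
M(Q) = Q² - 19*Q (M(Q) = (Q² - 7*Q) + (-4*3)*Q = (Q² - 7*Q) - 12*Q = Q² - 19*Q)
((-102*12 - 107) + 15634)/(-130*M(-3) + g(-28)) = ((-102*12 - 107) + 15634)/(-(-390)*(-19 - 3) - 28) = ((-1224 - 107) + 15634)/(-(-390)*(-22) - 28) = (-1331 + 15634)/(-130*66 - 28) = 14303/(-8580 - 28) = 14303/(-8608) = 14303*(-1/8608) = -14303/8608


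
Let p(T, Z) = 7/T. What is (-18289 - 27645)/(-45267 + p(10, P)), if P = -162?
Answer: 459340/452663 ≈ 1.0148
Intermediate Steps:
(-18289 - 27645)/(-45267 + p(10, P)) = (-18289 - 27645)/(-45267 + 7/10) = -45934/(-45267 + 7*(1/10)) = -45934/(-45267 + 7/10) = -45934/(-452663/10) = -45934*(-10/452663) = 459340/452663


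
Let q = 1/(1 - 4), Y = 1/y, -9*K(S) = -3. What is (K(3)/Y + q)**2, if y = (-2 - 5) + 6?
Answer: 4/9 ≈ 0.44444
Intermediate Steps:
y = -1 (y = -7 + 6 = -1)
K(S) = 1/3 (K(S) = -1/9*(-3) = 1/3)
Y = -1 (Y = 1/(-1) = -1)
q = -1/3 (q = 1/(-3) = -1/3 ≈ -0.33333)
(K(3)/Y + q)**2 = ((1/3)/(-1) - 1/3)**2 = ((1/3)*(-1) - 1/3)**2 = (-1/3 - 1/3)**2 = (-2/3)**2 = 4/9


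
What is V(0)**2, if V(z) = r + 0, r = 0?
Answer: 0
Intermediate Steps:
V(z) = 0 (V(z) = 0 + 0 = 0)
V(0)**2 = 0**2 = 0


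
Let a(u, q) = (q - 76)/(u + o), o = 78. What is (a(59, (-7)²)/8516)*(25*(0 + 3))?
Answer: -2025/1166692 ≈ -0.0017357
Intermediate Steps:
a(u, q) = (-76 + q)/(78 + u) (a(u, q) = (q - 76)/(u + 78) = (-76 + q)/(78 + u))
(a(59, (-7)²)/8516)*(25*(0 + 3)) = (((-76 + (-7)²)/(78 + 59))/8516)*(25*(0 + 3)) = (((-76 + 49)/137)*(1/8516))*(25*3) = (((1/137)*(-27))*(1/8516))*75 = -27/137*1/8516*75 = -27/1166692*75 = -2025/1166692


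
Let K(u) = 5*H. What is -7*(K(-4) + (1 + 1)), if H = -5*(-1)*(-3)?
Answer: 511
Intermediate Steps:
H = -15 (H = 5*(-3) = -15)
K(u) = -75 (K(u) = 5*(-15) = -75)
-7*(K(-4) + (1 + 1)) = -7*(-75 + (1 + 1)) = -7*(-75 + 2) = -7*(-73) = 511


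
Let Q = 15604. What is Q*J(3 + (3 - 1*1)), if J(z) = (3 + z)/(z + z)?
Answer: 62416/5 ≈ 12483.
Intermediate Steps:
J(z) = (3 + z)/(2*z) (J(z) = (3 + z)/((2*z)) = (3 + z)*(1/(2*z)) = (3 + z)/(2*z))
Q*J(3 + (3 - 1*1)) = 15604*((3 + (3 + (3 - 1*1)))/(2*(3 + (3 - 1*1)))) = 15604*((3 + (3 + (3 - 1)))/(2*(3 + (3 - 1)))) = 15604*((3 + (3 + 2))/(2*(3 + 2))) = 15604*((½)*(3 + 5)/5) = 15604*((½)*(⅕)*8) = 15604*(⅘) = 62416/5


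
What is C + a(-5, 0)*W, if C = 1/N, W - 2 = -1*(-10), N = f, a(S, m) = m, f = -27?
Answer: -1/27 ≈ -0.037037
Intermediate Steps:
N = -27
W = 12 (W = 2 - 1*(-10) = 2 + 10 = 12)
C = -1/27 (C = 1/(-27) = -1/27 ≈ -0.037037)
C + a(-5, 0)*W = -1/27 + 0*12 = -1/27 + 0 = -1/27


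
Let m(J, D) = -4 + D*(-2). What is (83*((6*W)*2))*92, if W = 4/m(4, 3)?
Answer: -183264/5 ≈ -36653.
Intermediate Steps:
m(J, D) = -4 - 2*D
W = -⅖ (W = 4/(-4 - 2*3) = 4/(-4 - 6) = 4/(-10) = 4*(-⅒) = -⅖ ≈ -0.40000)
(83*((6*W)*2))*92 = (83*((6*(-⅖))*2))*92 = (83*(-12/5*2))*92 = (83*(-24/5))*92 = -1992/5*92 = -183264/5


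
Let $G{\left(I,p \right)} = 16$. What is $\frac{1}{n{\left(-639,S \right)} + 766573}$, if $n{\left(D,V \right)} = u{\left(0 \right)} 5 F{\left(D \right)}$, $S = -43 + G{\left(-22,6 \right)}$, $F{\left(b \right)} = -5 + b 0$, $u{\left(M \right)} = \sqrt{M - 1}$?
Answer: $\frac{766573}{587634164954} + \frac{25 i}{587634164954} \approx 1.3045 \cdot 10^{-6} + 4.2543 \cdot 10^{-11} i$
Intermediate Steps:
$u{\left(M \right)} = \sqrt{-1 + M}$
$F{\left(b \right)} = -5$ ($F{\left(b \right)} = -5 + 0 = -5$)
$S = -27$ ($S = -43 + 16 = -27$)
$n{\left(D,V \right)} = - 25 i$ ($n{\left(D,V \right)} = \sqrt{-1 + 0} \cdot 5 \left(-5\right) = \sqrt{-1} \cdot 5 \left(-5\right) = i 5 \left(-5\right) = 5 i \left(-5\right) = - 25 i$)
$\frac{1}{n{\left(-639,S \right)} + 766573} = \frac{1}{- 25 i + 766573} = \frac{1}{766573 - 25 i} = \frac{766573 + 25 i}{587634164954}$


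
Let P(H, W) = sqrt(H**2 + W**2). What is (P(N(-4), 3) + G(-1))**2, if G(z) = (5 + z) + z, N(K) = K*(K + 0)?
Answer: (3 + sqrt(265))**2 ≈ 371.67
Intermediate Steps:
N(K) = K**2 (N(K) = K*K = K**2)
G(z) = 5 + 2*z
(P(N(-4), 3) + G(-1))**2 = (sqrt(((-4)**2)**2 + 3**2) + (5 + 2*(-1)))**2 = (sqrt(16**2 + 9) + (5 - 2))**2 = (sqrt(256 + 9) + 3)**2 = (sqrt(265) + 3)**2 = (3 + sqrt(265))**2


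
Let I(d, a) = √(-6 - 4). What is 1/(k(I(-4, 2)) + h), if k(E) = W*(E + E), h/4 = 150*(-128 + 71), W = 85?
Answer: -171/5849645 - 17*I*√10/116992900 ≈ -2.9233e-5 - 4.595e-7*I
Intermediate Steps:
I(d, a) = I*√10 (I(d, a) = √(-10) = I*√10)
h = -34200 (h = 4*(150*(-128 + 71)) = 4*(150*(-57)) = 4*(-8550) = -34200)
k(E) = 170*E (k(E) = 85*(E + E) = 85*(2*E) = 170*E)
1/(k(I(-4, 2)) + h) = 1/(170*(I*√10) - 34200) = 1/(170*I*√10 - 34200) = 1/(-34200 + 170*I*√10)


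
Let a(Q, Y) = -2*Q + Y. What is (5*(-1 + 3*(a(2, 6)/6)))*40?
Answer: 0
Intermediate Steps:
a(Q, Y) = Y - 2*Q
(5*(-1 + 3*(a(2, 6)/6)))*40 = (5*(-1 + 3*((6 - 2*2)/6)))*40 = (5*(-1 + 3*((6 - 4)*(1/6))))*40 = (5*(-1 + 3*(2*(1/6))))*40 = (5*(-1 + 3*(1/3)))*40 = (5*(-1 + 1))*40 = (5*0)*40 = 0*40 = 0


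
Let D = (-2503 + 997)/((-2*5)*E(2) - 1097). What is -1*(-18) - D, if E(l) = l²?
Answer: 6320/379 ≈ 16.675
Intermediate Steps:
D = 502/379 (D = (-2503 + 997)/(-2*5*2² - 1097) = -1506/(-10*4 - 1097) = -1506/(-40 - 1097) = -1506/(-1137) = -1506*(-1/1137) = 502/379 ≈ 1.3245)
-1*(-18) - D = -1*(-18) - 1*502/379 = 18 - 502/379 = 6320/379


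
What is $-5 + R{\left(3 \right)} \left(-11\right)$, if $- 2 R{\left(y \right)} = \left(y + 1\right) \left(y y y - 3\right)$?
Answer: $523$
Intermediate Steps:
$R{\left(y \right)} = - \frac{\left(1 + y\right) \left(-3 + y^{3}\right)}{2}$ ($R{\left(y \right)} = - \frac{\left(y + 1\right) \left(y y y - 3\right)}{2} = - \frac{\left(1 + y\right) \left(y^{2} y - 3\right)}{2} = - \frac{\left(1 + y\right) \left(y^{3} - 3\right)}{2} = - \frac{\left(1 + y\right) \left(-3 + y^{3}\right)}{2}$)
$-5 + R{\left(3 \right)} \left(-11\right) = -5 + \left(\frac{3}{2} - \frac{3^{3}}{2} - \frac{3^{4}}{2} + \frac{3}{2} \cdot 3\right) \left(-11\right) = -5 + \left(\frac{3}{2} - \frac{27}{2} - \frac{81}{2} + \frac{9}{2}\right) \left(-11\right) = -5 - -528 = -5 + 528 = 523$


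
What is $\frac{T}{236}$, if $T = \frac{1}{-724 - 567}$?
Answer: $- \frac{1}{304676} \approx -3.2822 \cdot 10^{-6}$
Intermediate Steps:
$T = - \frac{1}{1291}$ ($T = \frac{1}{-1291} = - \frac{1}{1291} \approx -0.00077459$)
$\frac{T}{236} = - \frac{1}{1291 \cdot 236} = \left(- \frac{1}{1291}\right) \frac{1}{236} = - \frac{1}{304676}$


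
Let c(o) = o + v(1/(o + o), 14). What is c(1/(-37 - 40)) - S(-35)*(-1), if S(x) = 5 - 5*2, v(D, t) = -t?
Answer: -1464/77 ≈ -19.013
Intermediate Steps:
S(x) = -5 (S(x) = 5 - 10 = -5)
c(o) = -14 + o (c(o) = o - 1*14 = o - 14 = -14 + o)
c(1/(-37 - 40)) - S(-35)*(-1) = (-14 + 1/(-37 - 40)) - (-5)*(-1) = (-14 + 1/(-77)) - 1*5 = (-14 - 1/77) - 5 = -1079/77 - 5 = -1464/77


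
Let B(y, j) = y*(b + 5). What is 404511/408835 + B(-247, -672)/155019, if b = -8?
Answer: 21003279148/21125730955 ≈ 0.99420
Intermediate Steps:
B(y, j) = -3*y (B(y, j) = y*(-8 + 5) = y*(-3) = -3*y)
404511/408835 + B(-247, -672)/155019 = 404511/408835 - 3*(-247)/155019 = 404511*(1/408835) + 741*(1/155019) = 404511/408835 + 247/51673 = 21003279148/21125730955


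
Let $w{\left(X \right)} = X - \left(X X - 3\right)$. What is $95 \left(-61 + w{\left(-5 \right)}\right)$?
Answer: $-8360$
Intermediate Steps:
$w{\left(X \right)} = 3 + X - X^{2}$ ($w{\left(X \right)} = X - \left(X^{2} - 3\right) = X - \left(-3 + X^{2}\right) = 3 + X - X^{2}$)
$95 \left(-61 + w{\left(-5 \right)}\right) = 95 \left(-61 - 27\right) = 95 \left(-88\right) = -8360$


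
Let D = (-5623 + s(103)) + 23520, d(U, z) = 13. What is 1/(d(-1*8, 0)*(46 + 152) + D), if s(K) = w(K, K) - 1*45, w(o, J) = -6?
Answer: 1/20420 ≈ 4.8972e-5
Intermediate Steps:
s(K) = -51 (s(K) = -6 - 1*45 = -6 - 45 = -51)
D = 17846 (D = (-5623 - 51) + 23520 = -5674 + 23520 = 17846)
1/(d(-1*8, 0)*(46 + 152) + D) = 1/(13*(46 + 152) + 17846) = 1/(13*198 + 17846) = 1/(2574 + 17846) = 1/20420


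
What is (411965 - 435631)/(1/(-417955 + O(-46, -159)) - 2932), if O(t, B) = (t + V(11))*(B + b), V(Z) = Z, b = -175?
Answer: 9614667490/1191168981 ≈ 8.0716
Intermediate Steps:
O(t, B) = (-175 + B)*(11 + t) (O(t, B) = (t + 11)*(B - 175) = (11 + t)*(-175 + B) = (-175 + B)*(11 + t))
(411965 - 435631)/(1/(-417955 + O(-46, -159)) - 2932) = (411965 - 435631)/(1/(-417955 + (-1925 - 175*(-46) + 11*(-159) - 159*(-46))) - 2932) = -23666/(1/(-417955 + (-1925 + 8050 - 1749 + 7314)) - 2932) = -23666/(1/(-417955 + 11690) - 2932) = -23666/(1/(-406265) - 2932) = -23666/(-1/406265 - 2932) = -23666/(-1191168981/406265) = -23666*(-406265/1191168981) = 9614667490/1191168981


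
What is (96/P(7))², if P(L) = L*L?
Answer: 9216/2401 ≈ 3.8384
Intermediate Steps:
P(L) = L²
(96/P(7))² = (96/(7²))² = (96/49)² = 9216/2401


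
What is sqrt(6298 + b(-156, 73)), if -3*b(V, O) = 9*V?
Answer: sqrt(6766) ≈ 82.256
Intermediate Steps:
b(V, O) = -3*V
sqrt(6298 + b(-156, 73)) = sqrt(6298 - 3*(-156)) = sqrt(6298 + 468) = sqrt(6766)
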